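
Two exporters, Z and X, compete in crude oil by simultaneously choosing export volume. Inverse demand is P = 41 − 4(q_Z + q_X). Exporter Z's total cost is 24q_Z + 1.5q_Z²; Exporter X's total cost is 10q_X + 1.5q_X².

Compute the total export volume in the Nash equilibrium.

3.2

Exporter Z's profit: π = q_Z(41 − 4(q_Z + q_X)) − 24q_Z − 1.5q_Z².
∂π/∂q_Z = 17 − 11q_Z − 4q_X = 0, so q_Z = 17/11 − (4/11)q_X.
By the same steps for X: q_X = 31/11 − (4/11)q_Z.
Solving the two reaction functions simultaneously: (1 − (−4/11)(−4/11))q_Z = 17/11 − (4/11)·(31/11), so (105/121)q_Z = 63/121 and q_Z = 0.6.
Then q_X = 31/11 − (4/11)·0.6 = 2.6.
Total export volume: 0.6 + 2.6 = 3.2.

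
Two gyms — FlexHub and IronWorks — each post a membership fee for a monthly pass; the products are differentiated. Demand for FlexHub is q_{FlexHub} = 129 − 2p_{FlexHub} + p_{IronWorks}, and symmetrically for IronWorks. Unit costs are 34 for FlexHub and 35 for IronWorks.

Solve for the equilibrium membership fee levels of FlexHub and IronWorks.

65.8, 66.2

FlexHub's profit: π = (p_{FlexHub} − 34)(129 − 2p_{FlexHub} + p_{IronWorks}).
∂π/∂p_{FlexHub} = 197 − 4p_{FlexHub} + p_{IronWorks} = 0 ⇒ p_{FlexHub} = 49.25 + 0.25p_{IronWorks}.
Similarly p_{IronWorks} = 49.75 + 0.25p_{FlexHub}.
Plugging p_{IronWorks} into FlexHub's best response: p_{FlexHub} = 49.25 + 0.25(49.75 + 0.25p_{FlexHub}) ⇒ 0.9375p_{FlexHub} = 61.6875, so p_{FlexHub} = 65.8.
Then p_{IronWorks} = 49.75 + 0.25·65.8 = 66.2.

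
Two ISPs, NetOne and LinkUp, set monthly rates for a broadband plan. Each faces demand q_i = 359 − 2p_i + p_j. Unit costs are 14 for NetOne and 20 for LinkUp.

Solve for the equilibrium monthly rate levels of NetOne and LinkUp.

129.8, 132.2

NetOne's profit: π = (p_{NetOne} − 14)(359 − 2p_{NetOne} + p_{LinkUp}).
∂π/∂p_{NetOne} = 387 − 4p_{NetOne} + p_{LinkUp} = 0 ⇒ p_{NetOne} = 96.75 + 0.25p_{LinkUp}.
Similarly p_{LinkUp} = 99.75 + 0.25p_{NetOne}.
Substituting the second reaction function into the first: p_{NetOne} = 96.75 + 0.25(99.75 + 0.25p_{NetOne}), which gives 0.9375p_{NetOne} = 121.6875 ⇒ p_{NetOne} = 129.8.
Then p_{LinkUp} = 99.75 + 0.25·129.8 = 132.2.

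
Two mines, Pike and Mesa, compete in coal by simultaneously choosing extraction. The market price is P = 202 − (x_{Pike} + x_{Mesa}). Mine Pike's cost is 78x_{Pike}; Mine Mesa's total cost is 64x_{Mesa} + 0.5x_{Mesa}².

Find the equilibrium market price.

Mine Pike's profit: π = x_{Pike}(202 − (x_{Pike} + x_{Mesa})) − 78x_{Pike}.
∂π/∂x_{Pike} = 124 − 2x_{Pike} − x_{Mesa} = 0, so x_{Pike} = 62 − 0.5x_{Mesa}.
For Mesa: ∂π/∂x_{Mesa} = 138 − 3x_{Mesa} − x_{Pike} = 0 ⇒ x_{Mesa} = 46 − (1/3)x_{Pike}.
Plugging x_{Mesa} into Pike's best response: x_{Pike} = 62 − 0.5(46 − (1/3)x_{Pike}) ⇒ (5/6)x_{Pike} = 39, so x_{Pike} = 46.8.
Then x_{Mesa} = 46 − (1/3)·46.8 = 30.4.
Equilibrium price: P = 202 − 77.2 = 124.8.

124.8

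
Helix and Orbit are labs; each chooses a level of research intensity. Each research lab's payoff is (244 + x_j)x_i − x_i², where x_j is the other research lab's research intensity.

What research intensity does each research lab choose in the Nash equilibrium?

Helix's payoff is (244 + x_O)x_H − x_H².
∂π/∂x_H = 244 + x_O − 2x_H = 0, so x_H = 122 + 0.5x_O.
By symmetry x_O = x_H; substituting into the reaction function, 0.5x_H = 122 and x_H = 244.

244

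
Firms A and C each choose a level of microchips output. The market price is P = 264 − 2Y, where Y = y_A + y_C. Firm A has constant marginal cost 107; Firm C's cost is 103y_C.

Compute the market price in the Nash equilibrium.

Firm A's profit: π = y_A(264 − 2(y_A + y_C)) − 107y_A.
∂π/∂y_A = 157 − 4y_A − 2y_C = 0, so y_A = 39.25 − 0.5y_C.
By the same steps for C: y_C = 40.25 − 0.5y_A.
Plugging y_C into A's best response: y_A = 39.25 − 0.5(40.25 − 0.5y_A) ⇒ 0.75y_A = 19.125, so y_A = 25.5.
Then y_C = 40.25 − 0.5·25.5 = 27.5.
Equilibrium price: P = 264 − 2·53 = 158.

158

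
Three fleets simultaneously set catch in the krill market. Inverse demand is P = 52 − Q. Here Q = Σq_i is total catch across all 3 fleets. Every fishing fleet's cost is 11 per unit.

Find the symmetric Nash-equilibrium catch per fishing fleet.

10.25

A representative fishing fleet's profit is π_i = q_i(52 − Q) − 11q_i, with Q = q_i + Σ_{j≠i} q_j.
First-order condition: 41 − 2q_i − Σ_{j≠i} q_j = 0.
Imposing symmetry (q_j = q for all j) turns Σ_{j≠i} q_j into 2q, so 41 = 4q and q = 10.25.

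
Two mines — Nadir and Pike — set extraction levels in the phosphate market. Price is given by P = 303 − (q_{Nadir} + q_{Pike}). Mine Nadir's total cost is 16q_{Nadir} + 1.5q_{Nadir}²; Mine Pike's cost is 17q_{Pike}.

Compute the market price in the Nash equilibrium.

144

Mine Nadir's profit: π = q_{Nadir}(303 − (q_{Nadir} + q_{Pike})) − 16q_{Nadir} − 1.5q_{Nadir}².
∂π/∂q_{Nadir} = 287 − 5q_{Nadir} − q_{Pike} = 0, so q_{Nadir} = 57.4 − 0.2q_{Pike}.
For Pike: ∂π/∂q_{Pike} = 286 − 2q_{Pike} − q_{Nadir} = 0 ⇒ q_{Pike} = 143 − 0.5q_{Nadir}.
Solving the two reaction functions simultaneously: (1 − (−0.2)(−0.5))q_{Nadir} = 57.4 − 0.2·143, so 0.9q_{Nadir} = 28.8 and q_{Nadir} = 32.
Then q_{Pike} = 143 − 0.5·32 = 127.
Equilibrium price: P = 303 − 159 = 144.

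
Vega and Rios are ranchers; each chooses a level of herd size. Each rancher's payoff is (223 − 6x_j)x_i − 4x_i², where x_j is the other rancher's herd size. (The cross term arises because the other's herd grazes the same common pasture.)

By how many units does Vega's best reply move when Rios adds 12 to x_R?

-9

Vega's payoff is (223 − 6x_R)x_V − 4x_V².
∂π/∂x_V = 223 − 6x_R − 8x_V = 0, so x_V = 27.875 − 0.75x_R.
The reaction-function slope is −0.75, so a 12-unit rise in x_R moves x_V by −0.75 × 12 = −9. Vega's best response falls — the actions are strategic substitutes.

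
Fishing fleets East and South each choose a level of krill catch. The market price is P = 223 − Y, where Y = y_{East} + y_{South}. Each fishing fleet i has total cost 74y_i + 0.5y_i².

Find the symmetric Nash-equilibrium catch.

Fishing fleet East's profit: π = y_{East}(223 − (y_{East} + y_{South})) − 74y_{East} − 0.5y_{East}².
∂π/∂y_{East} = 149 − 3y_{East} − y_{South} = 0, so y_{East} = 149/3 − (1/3)y_{South}.
By symmetry y_{South} = y_{East}; substituting into the reaction function, (4/3)y_{East} = 149/3 and y_{East} = 37.25.

37.25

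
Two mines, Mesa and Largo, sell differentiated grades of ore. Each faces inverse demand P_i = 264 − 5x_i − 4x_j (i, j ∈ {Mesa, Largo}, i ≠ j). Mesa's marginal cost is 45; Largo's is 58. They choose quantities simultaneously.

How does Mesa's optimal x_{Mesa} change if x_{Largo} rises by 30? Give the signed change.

-12

Mine Mesa's profit: π = x_{Mesa}(264 − 5x_{Mesa} − 4x_{Largo}) − 45x_{Mesa}.
∂π/∂x_{Mesa} = 219 − 10x_{Mesa} − 4x_{Largo} = 0 ⇒ x_{Mesa} = 21.9 − 0.4x_{Largo}.
The reaction-function slope is −0.4, so a 30-unit rise in x_{Largo} moves x_{Mesa} by −0.4 × 30 = −12. Mesa's best response falls — the actions are strategic substitutes.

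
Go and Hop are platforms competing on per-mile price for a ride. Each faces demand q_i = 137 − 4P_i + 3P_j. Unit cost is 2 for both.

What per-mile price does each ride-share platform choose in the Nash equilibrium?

29

Go's profit: π = (P_{Go} − 2)(137 − 4P_{Go} + 3P_{Hop}).
∂π/∂P_{Go} = 145 − 8P_{Go} + 3P_{Hop} = 0 ⇒ P_{Go} = 18.125 + 0.375P_{Hop}.
By symmetry P_{Hop} = P_{Go}; substituting into the reaction function, 0.625P_{Go} = 18.125 and P_{Go} = 29.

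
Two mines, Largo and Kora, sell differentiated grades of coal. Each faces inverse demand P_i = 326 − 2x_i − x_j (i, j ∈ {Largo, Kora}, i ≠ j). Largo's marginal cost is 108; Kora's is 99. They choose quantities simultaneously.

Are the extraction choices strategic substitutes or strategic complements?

Mine Largo's profit: π = x_{Largo}(326 − 2x_{Largo} − x_{Kora}) − 108x_{Largo}.
∂π/∂x_{Largo} = 218 − 4x_{Largo} − x_{Kora} = 0 ⇒ x_{Largo} = 54.5 − 0.25x_{Kora}.
The best-response slope dx_{Largo}/dx_{Kora} = −0.25 < 0: the reaction function is downward-sloping, so the choices are strategic substitutes.

strategic substitutes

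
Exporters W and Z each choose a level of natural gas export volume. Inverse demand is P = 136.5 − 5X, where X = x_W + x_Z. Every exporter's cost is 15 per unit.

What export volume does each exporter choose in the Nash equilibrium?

Exporter W's profit: π = x_W(136.5 − 5(x_W + x_Z)) − 15x_W.
∂π/∂x_W = 121.5 − 10x_W − 5x_Z = 0, so x_W = 12.15 − 0.5x_Z.
Setting x_W = x_Z in the reaction function: x_W = 12.15 − 0.5x_W, so x_W = 12.15 / 1.5 = 8.1.

8.1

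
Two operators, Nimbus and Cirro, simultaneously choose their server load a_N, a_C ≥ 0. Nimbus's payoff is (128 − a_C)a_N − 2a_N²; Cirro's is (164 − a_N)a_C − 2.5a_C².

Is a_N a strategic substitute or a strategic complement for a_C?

strategic substitutes

Expanding Nimbus's payoff: 128a_N − a_Ca_N − 2a_N².
∂π/∂a_N = 128 − a_C − 4a_N = 0, so a_N = 32 − 0.25a_C.
The best-response slope da_N/da_C = −0.25 < 0: the reaction function is downward-sloping, so the choices are strategic substitutes.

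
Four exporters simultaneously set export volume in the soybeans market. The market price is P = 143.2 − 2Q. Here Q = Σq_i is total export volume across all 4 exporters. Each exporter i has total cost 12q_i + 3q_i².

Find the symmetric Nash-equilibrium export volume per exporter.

A representative exporter's profit is π_i = q_i(143.2 − 2Q) − 12q_i − 3q_i², with Q = q_i + Σ_{j≠i} q_j.
First-order condition: 131.2 − 10q_i − 2Σ_{j≠i} q_j = 0.
With identical exporters, set every q_j = q: then 131.2 − 10q − 6q = 0, i.e. q = 131.2/16 = 8.2.

8.2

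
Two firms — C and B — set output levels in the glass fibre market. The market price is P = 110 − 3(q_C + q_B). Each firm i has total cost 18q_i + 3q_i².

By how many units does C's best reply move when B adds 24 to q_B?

-6

Firm C's profit: π = q_C(110 − 3(q_C + q_B)) − 18q_C − 3q_C².
∂π/∂q_C = 92 − 12q_C − 3q_B = 0, so q_C = 23/3 − 0.25q_B.
The reaction-function slope is −0.25, so a 24-unit rise in q_B moves q_C by −0.25 × 24 = −6. C's best response falls — the actions are strategic substitutes.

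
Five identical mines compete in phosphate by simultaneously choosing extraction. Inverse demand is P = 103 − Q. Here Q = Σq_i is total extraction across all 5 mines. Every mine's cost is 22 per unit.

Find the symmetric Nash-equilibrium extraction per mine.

A representative mine's profit is π_i = q_i(103 − Q) − 22q_i, with Q = q_i + Σ_{j≠i} q_j.
First-order condition: 81 − 2q_i − Σ_{j≠i} q_j = 0.
Imposing symmetry (q_j = q for all j) turns Σ_{j≠i} q_j into 4q, so 81 = 6q and q = 13.5.

13.5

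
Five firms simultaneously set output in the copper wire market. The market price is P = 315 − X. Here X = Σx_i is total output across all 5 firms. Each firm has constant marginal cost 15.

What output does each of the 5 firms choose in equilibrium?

A representative firm's profit is π_i = x_i(315 − X) − 15x_i, with X = x_i + Σ_{j≠i} x_j.
First-order condition: 300 − 2x_i − Σ_{j≠i} x_j = 0.
Imposing symmetry (x_j = x for all j) turns Σ_{j≠i} x_j into 4x, so 300 = 6x and x = 50.

50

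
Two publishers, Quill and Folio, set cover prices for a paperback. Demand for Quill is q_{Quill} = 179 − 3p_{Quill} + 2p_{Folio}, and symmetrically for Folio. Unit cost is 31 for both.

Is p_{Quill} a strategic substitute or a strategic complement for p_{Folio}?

strategic complements

Quill's profit: π = (p_{Quill} − 31)(179 − 3p_{Quill} + 2p_{Folio}).
∂π/∂p_{Quill} = 272 − 6p_{Quill} + 2p_{Folio} = 0 ⇒ p_{Quill} = 136/3 + (1/3)p_{Folio}.
The best-response slope dp_{Quill}/dp_{Folio} = 1/3 > 0: the reaction function is upward-sloping, so the choices are strategic complements.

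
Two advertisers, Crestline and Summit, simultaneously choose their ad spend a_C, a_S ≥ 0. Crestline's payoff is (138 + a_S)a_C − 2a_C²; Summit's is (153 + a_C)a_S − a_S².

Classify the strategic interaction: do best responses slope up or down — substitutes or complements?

strategic complements

Expanding Crestline's payoff: 138a_C + a_Sa_C − 2a_C².
∂π/∂a_C = 138 + a_S − 4a_C = 0, so a_C = 34.5 + 0.25a_S.
The best-response slope da_C/da_S = 0.25 > 0: the reaction function is upward-sloping, so the choices are strategic complements.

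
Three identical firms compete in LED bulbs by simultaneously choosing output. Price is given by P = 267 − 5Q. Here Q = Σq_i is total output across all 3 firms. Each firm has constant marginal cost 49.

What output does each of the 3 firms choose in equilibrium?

10.9

A representative firm's profit is π_i = q_i(267 − 5Q) − 49q_i, with Q = q_i + Σ_{j≠i} q_j.
First-order condition: 218 − 10q_i − 5Σ_{j≠i} q_j = 0.
With identical firms, set every q_j = q: then 218 − 10q − 10q = 0, i.e. q = 218/20 = 10.9.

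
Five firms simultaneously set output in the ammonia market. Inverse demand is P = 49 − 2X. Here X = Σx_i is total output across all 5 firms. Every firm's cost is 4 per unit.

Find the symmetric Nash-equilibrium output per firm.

3.75

A representative firm's profit is π_i = x_i(49 − 2X) − 4x_i, with X = x_i + Σ_{j≠i} x_j.
First-order condition: 45 − 4x_i − 2Σ_{j≠i} x_j = 0.
Imposing symmetry (x_j = x for all j) turns Σ_{j≠i} x_j into 4x, so 45 = 12x and x = 3.75.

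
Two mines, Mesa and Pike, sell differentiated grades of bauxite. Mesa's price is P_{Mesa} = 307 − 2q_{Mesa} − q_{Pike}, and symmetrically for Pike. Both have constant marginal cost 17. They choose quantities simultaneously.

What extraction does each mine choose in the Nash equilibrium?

58

Mine Mesa's profit: π = q_{Mesa}(307 − 2q_{Mesa} − q_{Pike}) − 17q_{Mesa}.
∂π/∂q_{Mesa} = 290 − 4q_{Mesa} − q_{Pike} = 0 ⇒ q_{Mesa} = 72.5 − 0.25q_{Pike}.
Setting q_{Mesa} = q_{Pike} in the reaction function: q_{Mesa} = 72.5 − 0.25q_{Mesa}, so q_{Mesa} = 72.5 / 1.25 = 58.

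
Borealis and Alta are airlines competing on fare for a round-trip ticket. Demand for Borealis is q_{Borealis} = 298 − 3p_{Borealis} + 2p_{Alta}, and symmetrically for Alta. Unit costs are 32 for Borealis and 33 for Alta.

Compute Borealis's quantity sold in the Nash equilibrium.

200.0625

Borealis's profit: π = (p_{Borealis} − 32)(298 − 3p_{Borealis} + 2p_{Alta}).
∂π/∂p_{Borealis} = 394 − 6p_{Borealis} + 2p_{Alta} = 0 ⇒ p_{Borealis} = 197/3 + (1/3)p_{Alta}.
Similarly p_{Alta} = 397/6 + (1/3)p_{Borealis}.
Solving the two reaction functions simultaneously: (1 − (1/3)(1/3))p_{Borealis} = 197/3 + (1/3)·(397/6), so (8/9)p_{Borealis} = 1579/18 and p_{Borealis} = 98.6875.
Then p_{Alta} = 397/6 + (1/3)·98.6875 = 99.0625.
q_{Borealis} = 298 − 3·98.6875 + 2·99.0625 = 200.0625.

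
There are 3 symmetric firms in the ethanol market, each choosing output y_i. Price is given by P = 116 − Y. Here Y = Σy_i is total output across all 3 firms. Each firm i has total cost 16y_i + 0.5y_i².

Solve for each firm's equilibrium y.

A representative firm's profit is π_i = y_i(116 − Y) − 16y_i − 0.5y_i², with Y = y_i + Σ_{j≠i} y_j.
First-order condition: 100 − 3y_i − Σ_{j≠i} y_j = 0.
In a symmetric equilibrium every firm chooses the same y, so Σ_{j≠i} y_j = 2y. The condition becomes 100 − 5y = 0, giving y = 100/5 = 20.

20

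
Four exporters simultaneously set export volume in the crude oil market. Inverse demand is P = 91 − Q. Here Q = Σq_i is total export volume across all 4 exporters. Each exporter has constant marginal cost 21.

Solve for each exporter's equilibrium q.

A representative exporter's profit is π_i = q_i(91 − Q) − 21q_i, with Q = q_i + Σ_{j≠i} q_j.
First-order condition: 70 − 2q_i − Σ_{j≠i} q_j = 0.
Imposing symmetry (q_j = q for all j) turns Σ_{j≠i} q_j into 3q, so 70 = 5q and q = 14.

14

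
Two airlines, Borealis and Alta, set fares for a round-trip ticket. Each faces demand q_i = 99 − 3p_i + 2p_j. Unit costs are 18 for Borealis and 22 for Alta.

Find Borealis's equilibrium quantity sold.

63

Borealis's profit: π = (p_{Borealis} − 18)(99 − 3p_{Borealis} + 2p_{Alta}).
∂π/∂p_{Borealis} = 153 − 6p_{Borealis} + 2p_{Alta} = 0 ⇒ p_{Borealis} = 25.5 + (1/3)p_{Alta}.
Similarly p_{Alta} = 27.5 + (1/3)p_{Borealis}.
Substituting the second reaction function into the first: p_{Borealis} = 25.5 + (1/3)(27.5 + (1/3)p_{Borealis}), which gives (8/9)p_{Borealis} = 104/3 ⇒ p_{Borealis} = 39.
Then p_{Alta} = 27.5 + (1/3)·39 = 40.5.
q_{Borealis} = 99 − 3·39 + 2·40.5 = 63.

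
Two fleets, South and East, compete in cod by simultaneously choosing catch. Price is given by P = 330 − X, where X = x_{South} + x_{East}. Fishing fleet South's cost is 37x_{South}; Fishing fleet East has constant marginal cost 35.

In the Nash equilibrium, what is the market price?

134

Fishing fleet South's profit: π = x_{South}(330 − (x_{South} + x_{East})) − 37x_{South}.
∂π/∂x_{South} = 293 − 2x_{South} − x_{East} = 0, so x_{South} = 146.5 − 0.5x_{East}.
By the same steps for East: x_{East} = 147.5 − 0.5x_{South}.
Substituting the second reaction function into the first: x_{South} = 146.5 − 0.5(147.5 − 0.5x_{South}), which gives 0.75x_{South} = 72.75 ⇒ x_{South} = 97.
Then x_{East} = 147.5 − 0.5·97 = 99.
Equilibrium price: P = 330 − 196 = 134.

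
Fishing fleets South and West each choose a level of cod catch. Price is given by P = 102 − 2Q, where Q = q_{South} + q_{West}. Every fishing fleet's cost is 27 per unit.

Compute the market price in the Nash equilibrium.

52

Fishing fleet South's profit: π = q_{South}(102 − 2(q_{South} + q_{West})) − 27q_{South}.
∂π/∂q_{South} = 75 − 4q_{South} − 2q_{West} = 0, so q_{South} = 18.75 − 0.5q_{West}.
The game is symmetric, so in equilibrium q_{West} = q_{South}: the reaction function gives 1.5q_{South} = 18.75, hence q_{South} = 12.5.
Equilibrium price: P = 102 − 2·25 = 52.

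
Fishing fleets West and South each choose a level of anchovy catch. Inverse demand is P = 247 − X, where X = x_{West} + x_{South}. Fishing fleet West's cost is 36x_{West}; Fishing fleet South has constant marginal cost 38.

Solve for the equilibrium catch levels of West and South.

71, 69

Fishing fleet West's profit: π = x_{West}(247 − (x_{West} + x_{South})) − 36x_{West}.
∂π/∂x_{West} = 211 − 2x_{West} − x_{South} = 0, so x_{West} = 105.5 − 0.5x_{South}.
By the same steps for South: x_{South} = 104.5 − 0.5x_{West}.
Plugging x_{South} into West's best response: x_{West} = 105.5 − 0.5(104.5 − 0.5x_{West}) ⇒ 0.75x_{West} = 53.25, so x_{West} = 71.
Then x_{South} = 104.5 − 0.5·71 = 69.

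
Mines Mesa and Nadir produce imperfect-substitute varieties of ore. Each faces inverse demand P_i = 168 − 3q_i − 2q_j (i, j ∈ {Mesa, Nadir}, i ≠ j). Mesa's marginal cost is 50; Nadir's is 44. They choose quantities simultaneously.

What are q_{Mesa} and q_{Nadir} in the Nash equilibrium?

14.375, 15.875

Mine Mesa's profit: π = q_{Mesa}(168 − 3q_{Mesa} − 2q_{Nadir}) − 50q_{Mesa}.
∂π/∂q_{Mesa} = 118 − 6q_{Mesa} − 2q_{Nadir} = 0 ⇒ q_{Mesa} = 59/3 − (1/3)q_{Nadir}.
Similarly q_{Nadir} = 62/3 − (1/3)q_{Mesa}.
Substituting the second reaction function into the first: q_{Mesa} = 59/3 − (1/3)(62/3 − (1/3)q_{Mesa}), which gives (8/9)q_{Mesa} = 115/9 ⇒ q_{Mesa} = 14.375.
Then q_{Nadir} = 62/3 − (1/3)·14.375 = 15.875.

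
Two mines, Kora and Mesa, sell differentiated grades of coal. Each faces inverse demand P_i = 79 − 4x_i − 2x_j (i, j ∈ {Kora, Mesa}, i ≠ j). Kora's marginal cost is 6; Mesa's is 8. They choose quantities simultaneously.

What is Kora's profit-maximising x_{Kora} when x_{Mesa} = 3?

8.375

Mine Kora's profit: π = x_{Kora}(79 − 4x_{Kora} − 2x_{Mesa}) − 6x_{Kora}.
∂π/∂x_{Kora} = 73 − 8x_{Kora} − 2x_{Mesa} = 0 ⇒ x_{Kora} = 9.125 − 0.25x_{Mesa}.
At x_{Mesa} = 3: x_{Kora} = 9.125 − 0.25·3 = 8.375.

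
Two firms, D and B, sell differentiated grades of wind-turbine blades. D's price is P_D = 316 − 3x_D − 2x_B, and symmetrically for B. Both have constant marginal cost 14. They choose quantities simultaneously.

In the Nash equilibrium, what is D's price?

Firm D's profit: π = x_D(316 − 3x_D − 2x_B) − 14x_D.
∂π/∂x_D = 302 − 6x_D − 2x_B = 0 ⇒ x_D = 151/3 − (1/3)x_B.
Setting x_D = x_B in the reaction function: x_D = 151/3 − (1/3)x_D, so x_D = (151/3) / (4/3) = 37.75.
P_D = 316 − 3·37.75 − 2·37.75 = 127.25.

127.25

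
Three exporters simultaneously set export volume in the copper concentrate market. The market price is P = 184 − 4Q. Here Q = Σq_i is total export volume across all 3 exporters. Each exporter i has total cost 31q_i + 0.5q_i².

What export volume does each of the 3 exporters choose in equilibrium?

A representative exporter's profit is π_i = q_i(184 − 4Q) − 31q_i − 0.5q_i², with Q = q_i + Σ_{j≠i} q_j.
First-order condition: 153 − 9q_i − 4Σ_{j≠i} q_j = 0.
Imposing symmetry (q_j = q for all j) turns Σ_{j≠i} q_j into 2q, so 153 = 17q and q = 9.

9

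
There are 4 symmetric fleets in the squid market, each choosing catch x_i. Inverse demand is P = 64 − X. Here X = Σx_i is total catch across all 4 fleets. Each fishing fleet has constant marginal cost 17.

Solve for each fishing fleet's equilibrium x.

A representative fishing fleet's profit is π_i = x_i(64 − X) − 17x_i, with X = x_i + Σ_{j≠i} x_j.
First-order condition: 47 − 2x_i − Σ_{j≠i} x_j = 0.
Imposing symmetry (x_j = x for all j) turns Σ_{j≠i} x_j into 3x, so 47 = 5x and x = 9.4.

9.4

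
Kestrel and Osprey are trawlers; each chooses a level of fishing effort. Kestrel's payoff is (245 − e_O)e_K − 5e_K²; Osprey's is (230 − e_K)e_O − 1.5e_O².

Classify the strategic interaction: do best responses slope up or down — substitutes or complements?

strategic substitutes

Expanding Kestrel's payoff: 245e_K − e_Oe_K − 5e_K².
∂π/∂e_K = 245 − e_O − 10e_K = 0, so e_K = 24.5 − 0.1e_O.
The best-response slope de_K/de_O = −0.1 < 0: the reaction function is downward-sloping, so the choices are strategic substitutes.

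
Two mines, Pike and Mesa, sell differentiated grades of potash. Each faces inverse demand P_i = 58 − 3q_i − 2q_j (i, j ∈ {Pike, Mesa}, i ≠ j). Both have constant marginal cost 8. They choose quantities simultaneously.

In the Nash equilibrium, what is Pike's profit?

Mine Pike's profit: π = q_{Pike}(58 − 3q_{Pike} − 2q_{Mesa}) − 8q_{Pike}.
∂π/∂q_{Pike} = 50 − 6q_{Pike} − 2q_{Mesa} = 0 ⇒ q_{Pike} = 25/3 − (1/3)q_{Mesa}.
The game is symmetric, so in equilibrium q_{Mesa} = q_{Pike}: the reaction function gives (4/3)q_{Pike} = 25/3, hence q_{Pike} = 6.25.
P_{Pike} = 58 − 3·6.25 − 2·6.25 = 26.75.
Profit = (26.75 − 8)·6.25 = 117.1875.

117.1875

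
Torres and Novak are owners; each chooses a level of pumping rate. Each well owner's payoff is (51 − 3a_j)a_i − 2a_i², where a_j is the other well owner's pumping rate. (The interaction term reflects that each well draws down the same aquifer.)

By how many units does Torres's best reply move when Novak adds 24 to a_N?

Torres's payoff is (51 − 3a_N)a_T − 2a_T².
∂π/∂a_T = 51 − 3a_N − 4a_T = 0, so a_T = 12.75 − 0.75a_N.
The reaction-function slope is −0.75, so a 24-unit rise in a_N moves a_T by −0.75 × 24 = −18. Torres's best response falls — the actions are strategic substitutes.

-18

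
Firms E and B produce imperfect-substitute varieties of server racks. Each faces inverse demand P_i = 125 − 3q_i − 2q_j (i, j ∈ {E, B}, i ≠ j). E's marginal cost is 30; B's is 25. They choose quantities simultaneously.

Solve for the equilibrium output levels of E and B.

Firm E's profit: π = q_E(125 − 3q_E − 2q_B) − 30q_E.
∂π/∂q_E = 95 − 6q_E − 2q_B = 0 ⇒ q_E = 95/6 − (1/3)q_B.
Similarly q_B = 50/3 − (1/3)q_E.
Solving the two reaction functions simultaneously: (1 − (−1/3)(−1/3))q_E = 95/6 − (1/3)·(50/3), so (8/9)q_E = 185/18 and q_E = 11.5625.
Then q_B = 50/3 − (1/3)·11.5625 = 12.8125.

11.5625, 12.8125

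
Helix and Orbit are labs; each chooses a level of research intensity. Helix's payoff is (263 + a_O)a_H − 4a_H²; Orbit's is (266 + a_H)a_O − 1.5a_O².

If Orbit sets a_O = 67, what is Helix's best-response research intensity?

Expanding Helix's payoff: 263a_H + a_Oa_H − 4a_H².
∂π/∂a_H = 263 + a_O − 8a_H = 0, so a_H = 32.875 + 0.125a_O.
At a_O = 67: a_H = 32.875 + 0.125·67 = 41.25.

41.25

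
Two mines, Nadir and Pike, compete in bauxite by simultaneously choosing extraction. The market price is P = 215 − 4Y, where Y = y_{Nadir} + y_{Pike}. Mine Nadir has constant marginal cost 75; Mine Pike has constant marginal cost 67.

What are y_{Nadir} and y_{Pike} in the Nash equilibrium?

Mine Nadir's profit: π = y_{Nadir}(215 − 4(y_{Nadir} + y_{Pike})) − 75y_{Nadir}.
∂π/∂y_{Nadir} = 140 − 8y_{Nadir} − 4y_{Pike} = 0, so y_{Nadir} = 17.5 − 0.5y_{Pike}.
By the same steps for Pike: y_{Pike} = 18.5 − 0.5y_{Nadir}.
Substituting the second reaction function into the first: y_{Nadir} = 17.5 − 0.5(18.5 − 0.5y_{Nadir}), which gives 0.75y_{Nadir} = 8.25 ⇒ y_{Nadir} = 11.
Then y_{Pike} = 18.5 − 0.5·11 = 13.

11, 13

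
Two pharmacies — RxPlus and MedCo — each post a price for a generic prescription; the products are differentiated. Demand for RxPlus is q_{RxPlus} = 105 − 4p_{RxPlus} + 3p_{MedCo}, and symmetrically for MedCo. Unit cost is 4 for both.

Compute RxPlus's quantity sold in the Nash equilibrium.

80.8

RxPlus's profit: π = (p_{RxPlus} − 4)(105 − 4p_{RxPlus} + 3p_{MedCo}).
∂π/∂p_{RxPlus} = 121 − 8p_{RxPlus} + 3p_{MedCo} = 0 ⇒ p_{RxPlus} = 15.125 + 0.375p_{MedCo}.
Setting p_{RxPlus} = p_{MedCo} in the reaction function: p_{RxPlus} = 15.125 + 0.375p_{RxPlus}, so p_{RxPlus} = 15.125 / 0.625 = 24.2.
q_{RxPlus} = 105 − 4·24.2 + 3·24.2 = 80.8.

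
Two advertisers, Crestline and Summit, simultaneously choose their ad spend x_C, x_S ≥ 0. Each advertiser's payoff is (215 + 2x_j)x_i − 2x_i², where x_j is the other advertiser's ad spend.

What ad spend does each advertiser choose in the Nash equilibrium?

107.5

Crestline's payoff is (215 + 2x_S)x_C − 2x_C².
∂π/∂x_C = 215 + 2x_S − 4x_C = 0, so x_C = 53.75 + 0.5x_S.
Setting x_C = x_S in the reaction function: x_C = 53.75 + 0.5x_C, so x_C = 53.75 / 0.5 = 107.5.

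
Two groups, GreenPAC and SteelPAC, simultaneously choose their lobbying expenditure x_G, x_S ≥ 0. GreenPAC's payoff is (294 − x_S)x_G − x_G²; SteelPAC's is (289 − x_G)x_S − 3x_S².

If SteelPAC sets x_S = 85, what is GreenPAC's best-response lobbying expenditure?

Expanding GreenPAC's payoff: 294x_G − x_Sx_G − x_G².
∂π/∂x_G = 294 − x_S − 2x_G = 0, so x_G = 147 − 0.5x_S.
At x_S = 85: x_G = 147 − 0.5·85 = 104.5.

104.5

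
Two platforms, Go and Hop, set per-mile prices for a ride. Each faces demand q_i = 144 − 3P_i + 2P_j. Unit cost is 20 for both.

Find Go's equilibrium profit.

Go's profit: π = (P_{Go} − 20)(144 − 3P_{Go} + 2P_{Hop}).
∂π/∂P_{Go} = 204 − 6P_{Go} + 2P_{Hop} = 0 ⇒ P_{Go} = 34 + (1/3)P_{Hop}.
The game is symmetric, so in equilibrium P_{Hop} = P_{Go}: the reaction function gives (2/3)P_{Go} = 34, hence P_{Go} = 51.
q_{Go} = 144 − 3·51 + 2·51 = 93.
Profit = (51 − 20)·93 = 2883.

2883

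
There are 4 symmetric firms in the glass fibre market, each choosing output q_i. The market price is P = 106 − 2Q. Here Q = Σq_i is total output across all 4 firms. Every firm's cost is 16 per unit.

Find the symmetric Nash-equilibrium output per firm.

A representative firm's profit is π_i = q_i(106 − 2Q) − 16q_i, with Q = q_i + Σ_{j≠i} q_j.
First-order condition: 90 − 4q_i − 2Σ_{j≠i} q_j = 0.
With identical firms, set every q_j = q: then 90 − 4q − 6q = 0, i.e. q = 90/10 = 9.

9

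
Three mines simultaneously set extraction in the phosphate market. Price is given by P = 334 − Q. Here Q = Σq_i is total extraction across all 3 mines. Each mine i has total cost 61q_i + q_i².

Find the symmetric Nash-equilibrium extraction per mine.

A representative mine's profit is π_i = q_i(334 − Q) − 61q_i − q_i², with Q = q_i + Σ_{j≠i} q_j.
First-order condition: 273 − 4q_i − Σ_{j≠i} q_j = 0.
In a symmetric equilibrium every mine chooses the same q, so Σ_{j≠i} q_j = 2q. The condition becomes 273 − 6q = 0, giving q = 273/6 = 45.5.

45.5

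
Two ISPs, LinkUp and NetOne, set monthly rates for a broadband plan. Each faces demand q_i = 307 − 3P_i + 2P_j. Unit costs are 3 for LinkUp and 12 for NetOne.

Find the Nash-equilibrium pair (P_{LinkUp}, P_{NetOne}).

80.6875, 84.0625

LinkUp's profit: π = (P_{LinkUp} − 3)(307 − 3P_{LinkUp} + 2P_{NetOne}).
∂π/∂P_{LinkUp} = 316 − 6P_{LinkUp} + 2P_{NetOne} = 0 ⇒ P_{LinkUp} = 158/3 + (1/3)P_{NetOne}.
Similarly P_{NetOne} = 343/6 + (1/3)P_{LinkUp}.
Plugging P_{NetOne} into LinkUp's best response: P_{LinkUp} = 158/3 + (1/3)(343/6 + (1/3)P_{LinkUp}) ⇒ (8/9)P_{LinkUp} = 1291/18, so P_{LinkUp} = 80.6875.
Then P_{NetOne} = 343/6 + (1/3)·80.6875 = 84.0625.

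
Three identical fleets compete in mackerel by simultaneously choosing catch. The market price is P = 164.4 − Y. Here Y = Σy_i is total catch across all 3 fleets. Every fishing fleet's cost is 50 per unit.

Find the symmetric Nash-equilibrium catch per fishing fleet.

A representative fishing fleet's profit is π_i = y_i(164.4 − Y) − 50y_i, with Y = y_i + Σ_{j≠i} y_j.
First-order condition: 114.4 − 2y_i − Σ_{j≠i} y_j = 0.
Imposing symmetry (y_j = y for all j) turns Σ_{j≠i} y_j into 2y, so 114.4 = 4y and y = 28.6.

28.6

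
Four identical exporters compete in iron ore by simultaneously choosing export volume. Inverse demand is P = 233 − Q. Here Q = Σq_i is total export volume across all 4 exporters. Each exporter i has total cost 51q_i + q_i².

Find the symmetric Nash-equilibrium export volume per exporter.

A representative exporter's profit is π_i = q_i(233 − Q) − 51q_i − q_i², with Q = q_i + Σ_{j≠i} q_j.
First-order condition: 182 − 4q_i − Σ_{j≠i} q_j = 0.
In a symmetric equilibrium every exporter chooses the same q, so Σ_{j≠i} q_j = 3q. The condition becomes 182 − 7q = 0, giving q = 182/7 = 26.

26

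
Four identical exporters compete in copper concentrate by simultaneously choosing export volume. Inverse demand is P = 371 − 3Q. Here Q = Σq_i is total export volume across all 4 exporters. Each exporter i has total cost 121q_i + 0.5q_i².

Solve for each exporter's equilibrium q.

15.625

A representative exporter's profit is π_i = q_i(371 − 3Q) − 121q_i − 0.5q_i², with Q = q_i + Σ_{j≠i} q_j.
First-order condition: 250 − 7q_i − 3Σ_{j≠i} q_j = 0.
With identical exporters, set every q_j = q: then 250 − 7q − 9q = 0, i.e. q = 250/16 = 15.625.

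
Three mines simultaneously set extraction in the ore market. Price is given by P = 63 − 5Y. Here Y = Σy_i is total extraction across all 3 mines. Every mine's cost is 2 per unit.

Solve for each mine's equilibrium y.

A representative mine's profit is π_i = y_i(63 − 5Y) − 2y_i, with Y = y_i + Σ_{j≠i} y_j.
First-order condition: 61 − 10y_i − 5Σ_{j≠i} y_j = 0.
Imposing symmetry (y_j = y for all j) turns Σ_{j≠i} y_j into 2y, so 61 = 20y and y = 3.05.

3.05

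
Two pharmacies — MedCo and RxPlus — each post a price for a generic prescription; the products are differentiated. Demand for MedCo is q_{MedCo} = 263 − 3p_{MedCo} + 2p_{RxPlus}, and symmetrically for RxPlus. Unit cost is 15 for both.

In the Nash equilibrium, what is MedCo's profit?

MedCo's profit: π = (p_{MedCo} − 15)(263 − 3p_{MedCo} + 2p_{RxPlus}).
∂π/∂p_{MedCo} = 308 − 6p_{MedCo} + 2p_{RxPlus} = 0 ⇒ p_{MedCo} = 154/3 + (1/3)p_{RxPlus}.
Setting p_{MedCo} = p_{RxPlus} in the reaction function: p_{MedCo} = 154/3 + (1/3)p_{MedCo}, so p_{MedCo} = (154/3) / (2/3) = 77.
q_{MedCo} = 263 − 3·77 + 2·77 = 186.
Profit = (77 − 15)·186 = 11532.

11532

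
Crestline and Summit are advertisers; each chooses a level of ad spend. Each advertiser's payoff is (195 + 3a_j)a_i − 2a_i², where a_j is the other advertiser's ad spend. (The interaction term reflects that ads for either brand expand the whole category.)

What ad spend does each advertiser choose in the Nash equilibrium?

Crestline's payoff is (195 + 3a_S)a_C − 2a_C².
∂π/∂a_C = 195 + 3a_S − 4a_C = 0, so a_C = 48.75 + 0.75a_S.
By symmetry a_S = a_C; substituting into the reaction function, 0.25a_C = 48.75 and a_C = 195.

195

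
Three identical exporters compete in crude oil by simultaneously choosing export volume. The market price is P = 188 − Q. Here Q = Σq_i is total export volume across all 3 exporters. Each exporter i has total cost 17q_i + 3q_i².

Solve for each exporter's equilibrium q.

17.1

A representative exporter's profit is π_i = q_i(188 − Q) − 17q_i − 3q_i², with Q = q_i + Σ_{j≠i} q_j.
First-order condition: 171 − 8q_i − Σ_{j≠i} q_j = 0.
In a symmetric equilibrium every exporter chooses the same q, so Σ_{j≠i} q_j = 2q. The condition becomes 171 − 10q = 0, giving q = 171/10 = 17.1.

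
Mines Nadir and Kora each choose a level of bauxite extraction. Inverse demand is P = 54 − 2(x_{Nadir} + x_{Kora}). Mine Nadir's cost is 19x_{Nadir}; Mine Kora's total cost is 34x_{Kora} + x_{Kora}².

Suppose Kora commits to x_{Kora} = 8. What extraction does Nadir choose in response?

4.75

Mine Nadir's profit: π = x_{Nadir}(54 − 2(x_{Nadir} + x_{Kora})) − 19x_{Nadir}.
∂π/∂x_{Nadir} = 35 − 4x_{Nadir} − 2x_{Kora} = 0, so x_{Nadir} = 8.75 − 0.5x_{Kora}.
At x_{Kora} = 8: x_{Nadir} = 8.75 − 0.5·8 = 4.75.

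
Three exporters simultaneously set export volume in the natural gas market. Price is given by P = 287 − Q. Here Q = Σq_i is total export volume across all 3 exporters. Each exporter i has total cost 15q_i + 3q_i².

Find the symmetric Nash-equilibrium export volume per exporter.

27.2

A representative exporter's profit is π_i = q_i(287 − Q) − 15q_i − 3q_i², with Q = q_i + Σ_{j≠i} q_j.
First-order condition: 272 − 8q_i − Σ_{j≠i} q_j = 0.
Imposing symmetry (q_j = q for all j) turns Σ_{j≠i} q_j into 2q, so 272 = 10q and q = 27.2.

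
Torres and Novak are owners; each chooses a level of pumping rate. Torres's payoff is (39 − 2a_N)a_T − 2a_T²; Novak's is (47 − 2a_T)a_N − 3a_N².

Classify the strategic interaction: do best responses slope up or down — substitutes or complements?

Expanding Torres's payoff: 39a_T − 2a_Na_T − 2a_T².
∂π/∂a_T = 39 − 2a_N − 4a_T = 0, so a_T = 9.75 − 0.5a_N.
The best-response slope da_T/da_N = −0.5 < 0: the reaction function is downward-sloping, so the choices are strategic substitutes.

strategic substitutes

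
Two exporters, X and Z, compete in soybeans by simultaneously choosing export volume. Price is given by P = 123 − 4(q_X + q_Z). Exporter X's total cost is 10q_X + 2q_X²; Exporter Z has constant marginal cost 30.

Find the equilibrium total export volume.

Exporter X's profit: π = q_X(123 − 4(q_X + q_Z)) − 10q_X − 2q_X².
∂π/∂q_X = 113 − 12q_X − 4q_Z = 0, so q_X = 113/12 − (1/3)q_Z.
For Z: ∂π/∂q_Z = 93 − 8q_Z − 4q_X = 0 ⇒ q_Z = 11.625 − 0.5q_X.
Plugging q_Z into X's best response: q_X = 113/12 − (1/3)(11.625 − 0.5q_X) ⇒ (5/6)q_X = 133/24, so q_X = 6.65.
Then q_Z = 11.625 − 0.5·6.65 = 8.3.
Total export volume: 6.65 + 8.3 = 14.95.

14.95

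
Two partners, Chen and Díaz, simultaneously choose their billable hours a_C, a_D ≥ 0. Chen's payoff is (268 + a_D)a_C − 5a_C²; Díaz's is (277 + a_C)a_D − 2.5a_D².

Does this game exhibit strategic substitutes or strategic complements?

strategic complements

Expanding Chen's payoff: 268a_C + a_Da_C − 5a_C².
∂π/∂a_C = 268 + a_D − 10a_C = 0, so a_C = 26.8 + 0.1a_D.
The best-response slope da_C/da_D = 0.1 > 0: the reaction function is upward-sloping, so the choices are strategic complements.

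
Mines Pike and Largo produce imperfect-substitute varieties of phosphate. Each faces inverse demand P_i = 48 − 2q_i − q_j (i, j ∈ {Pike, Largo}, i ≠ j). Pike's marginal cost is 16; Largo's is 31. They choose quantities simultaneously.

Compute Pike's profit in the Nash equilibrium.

109.52

Mine Pike's profit: π = q_{Pike}(48 − 2q_{Pike} − q_{Largo}) − 16q_{Pike}.
∂π/∂q_{Pike} = 32 − 4q_{Pike} − q_{Largo} = 0 ⇒ q_{Pike} = 8 − 0.25q_{Largo}.
Similarly q_{Largo} = 4.25 − 0.25q_{Pike}.
Substituting the second reaction function into the first: q_{Pike} = 8 − 0.25(4.25 − 0.25q_{Pike}), which gives 0.9375q_{Pike} = 6.9375 ⇒ q_{Pike} = 7.4.
Then q_{Largo} = 4.25 − 0.25·7.4 = 2.4.
P_{Pike} = 48 − 2·7.4 − 2.4 = 30.8.
Profit = (30.8 − 16)·7.4 = 109.52.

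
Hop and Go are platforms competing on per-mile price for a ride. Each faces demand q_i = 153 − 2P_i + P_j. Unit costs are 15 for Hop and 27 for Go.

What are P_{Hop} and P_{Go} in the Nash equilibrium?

62.6, 67.4

Hop's profit: π = (P_{Hop} − 15)(153 − 2P_{Hop} + P_{Go}).
∂π/∂P_{Hop} = 183 − 4P_{Hop} + P_{Go} = 0 ⇒ P_{Hop} = 45.75 + 0.25P_{Go}.
Similarly P_{Go} = 51.75 + 0.25P_{Hop}.
Substituting the second reaction function into the first: P_{Hop} = 45.75 + 0.25(51.75 + 0.25P_{Hop}), which gives 0.9375P_{Hop} = 58.6875 ⇒ P_{Hop} = 62.6.
Then P_{Go} = 51.75 + 0.25·62.6 = 67.4.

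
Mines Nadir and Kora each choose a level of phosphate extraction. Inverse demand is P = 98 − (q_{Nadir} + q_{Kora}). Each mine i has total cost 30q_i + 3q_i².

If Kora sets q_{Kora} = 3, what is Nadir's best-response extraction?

Mine Nadir's profit: π = q_{Nadir}(98 − (q_{Nadir} + q_{Kora})) − 30q_{Nadir} − 3q_{Nadir}².
∂π/∂q_{Nadir} = 68 − 8q_{Nadir} − q_{Kora} = 0, so q_{Nadir} = 8.5 − 0.125q_{Kora}.
At q_{Kora} = 3: q_{Nadir} = 8.5 − 0.125·3 = 8.125.

8.125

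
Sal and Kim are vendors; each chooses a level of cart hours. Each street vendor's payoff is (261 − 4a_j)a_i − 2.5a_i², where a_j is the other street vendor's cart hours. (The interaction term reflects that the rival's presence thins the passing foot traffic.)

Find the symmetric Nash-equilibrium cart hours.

Sal's payoff is (261 − 4a_K)a_S − 2.5a_S².
∂π/∂a_S = 261 − 4a_K − 5a_S = 0, so a_S = 52.2 − 0.8a_K.
By symmetry a_K = a_S; substituting into the reaction function, 1.8a_S = 52.2 and a_S = 29.

29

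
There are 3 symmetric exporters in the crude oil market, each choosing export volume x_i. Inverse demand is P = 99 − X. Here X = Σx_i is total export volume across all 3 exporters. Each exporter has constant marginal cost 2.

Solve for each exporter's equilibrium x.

A representative exporter's profit is π_i = x_i(99 − X) − 2x_i, with X = x_i + Σ_{j≠i} x_j.
First-order condition: 97 − 2x_i − Σ_{j≠i} x_j = 0.
Imposing symmetry (x_j = x for all j) turns Σ_{j≠i} x_j into 2x, so 97 = 4x and x = 24.25.

24.25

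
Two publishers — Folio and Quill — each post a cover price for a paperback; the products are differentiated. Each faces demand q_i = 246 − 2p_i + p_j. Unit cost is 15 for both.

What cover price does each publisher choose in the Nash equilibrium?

92

Folio's profit: π = (p_{Folio} − 15)(246 − 2p_{Folio} + p_{Quill}).
∂π/∂p_{Folio} = 276 − 4p_{Folio} + p_{Quill} = 0 ⇒ p_{Folio} = 69 + 0.25p_{Quill}.
By symmetry p_{Quill} = p_{Folio}; substituting into the reaction function, 0.75p_{Folio} = 69 and p_{Folio} = 92.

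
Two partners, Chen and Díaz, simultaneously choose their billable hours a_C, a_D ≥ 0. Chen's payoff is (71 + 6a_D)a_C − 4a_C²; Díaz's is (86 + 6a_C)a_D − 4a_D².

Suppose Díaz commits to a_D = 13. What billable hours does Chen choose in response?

18.625

Expanding Chen's payoff: 71a_C + 6a_Da_C − 4a_C².
∂π/∂a_C = 71 + 6a_D − 8a_C = 0, so a_C = 8.875 + 0.75a_D.
At a_D = 13: a_C = 8.875 + 0.75·13 = 18.625.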